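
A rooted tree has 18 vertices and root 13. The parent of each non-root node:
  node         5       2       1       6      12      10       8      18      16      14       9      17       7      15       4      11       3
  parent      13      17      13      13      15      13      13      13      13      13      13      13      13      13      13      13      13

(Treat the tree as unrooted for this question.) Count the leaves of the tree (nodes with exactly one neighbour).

Exactly 15 nodes have a single neighbour: 1, 2, 3, 4, 5, 6, 7, 8, 9, 10, 11, 12, 14, 16, 18.

15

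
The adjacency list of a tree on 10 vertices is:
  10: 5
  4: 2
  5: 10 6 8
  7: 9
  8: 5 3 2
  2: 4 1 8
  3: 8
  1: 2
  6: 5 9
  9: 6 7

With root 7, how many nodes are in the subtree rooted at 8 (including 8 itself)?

The subtree rooted at 8 contains: 8, 2, 3, 4, 1 — 5 nodes.

5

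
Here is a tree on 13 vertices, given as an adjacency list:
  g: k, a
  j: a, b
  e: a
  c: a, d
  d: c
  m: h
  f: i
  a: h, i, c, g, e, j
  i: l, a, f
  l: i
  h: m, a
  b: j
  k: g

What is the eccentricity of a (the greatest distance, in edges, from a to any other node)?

2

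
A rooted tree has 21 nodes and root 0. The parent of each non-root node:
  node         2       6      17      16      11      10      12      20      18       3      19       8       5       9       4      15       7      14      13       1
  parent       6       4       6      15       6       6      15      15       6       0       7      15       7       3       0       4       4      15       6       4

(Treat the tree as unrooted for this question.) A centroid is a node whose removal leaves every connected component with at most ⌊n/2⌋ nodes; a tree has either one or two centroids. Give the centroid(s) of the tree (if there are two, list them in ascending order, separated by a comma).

4

Removing 4 splits the tree into components of sizes 7, 6, 3, 3, 1; the largest is 7 ≤ ⌊21/2⌋ = 10.
No neighbour of 4 does as well, so 4 is the unique centroid.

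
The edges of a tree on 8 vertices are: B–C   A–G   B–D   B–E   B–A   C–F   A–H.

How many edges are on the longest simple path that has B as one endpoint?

The node farthest from B is F (G, H also at distance 2), via B – C – F — 2 edges.

2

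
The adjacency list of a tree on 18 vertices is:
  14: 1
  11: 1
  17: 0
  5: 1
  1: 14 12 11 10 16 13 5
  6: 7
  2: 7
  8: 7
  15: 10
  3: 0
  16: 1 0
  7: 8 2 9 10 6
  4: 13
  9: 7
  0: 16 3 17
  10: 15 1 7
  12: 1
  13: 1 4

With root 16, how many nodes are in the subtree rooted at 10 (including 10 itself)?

Descendants of 10 (including itself): 10, 7, 15, 9, 2, 6, 8. That's 7.

7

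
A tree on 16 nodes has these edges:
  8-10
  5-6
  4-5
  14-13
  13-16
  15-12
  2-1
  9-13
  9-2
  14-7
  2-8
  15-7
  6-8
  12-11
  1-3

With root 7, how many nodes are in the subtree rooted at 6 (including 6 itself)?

Descendants of 6 (including itself): 6, 5, 4. That's 3.

3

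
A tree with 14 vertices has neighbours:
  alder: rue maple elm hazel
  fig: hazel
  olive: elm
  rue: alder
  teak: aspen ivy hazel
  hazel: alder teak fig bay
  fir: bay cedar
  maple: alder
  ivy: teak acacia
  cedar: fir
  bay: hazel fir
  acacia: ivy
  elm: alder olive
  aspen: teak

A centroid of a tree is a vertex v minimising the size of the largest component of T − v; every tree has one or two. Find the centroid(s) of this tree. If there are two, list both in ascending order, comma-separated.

hazel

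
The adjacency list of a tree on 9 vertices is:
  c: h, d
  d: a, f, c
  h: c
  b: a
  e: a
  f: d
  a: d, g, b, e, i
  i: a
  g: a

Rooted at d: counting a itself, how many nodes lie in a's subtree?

5

a's subtree: {a, g, b, e, i}, size 5.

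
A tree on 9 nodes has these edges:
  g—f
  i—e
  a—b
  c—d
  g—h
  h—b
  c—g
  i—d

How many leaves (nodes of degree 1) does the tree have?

Exactly 3 nodes have a single neighbour: a, e, f.

3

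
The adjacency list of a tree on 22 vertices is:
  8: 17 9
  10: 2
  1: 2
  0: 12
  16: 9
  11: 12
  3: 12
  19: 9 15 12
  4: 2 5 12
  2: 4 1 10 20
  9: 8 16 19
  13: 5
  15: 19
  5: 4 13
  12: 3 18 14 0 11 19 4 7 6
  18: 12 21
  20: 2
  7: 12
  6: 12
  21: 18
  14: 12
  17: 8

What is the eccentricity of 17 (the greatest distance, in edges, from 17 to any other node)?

7

Distances from 17 peak at 7, attained at 20 (1, 13, 10 also at distance 7).
17 – 8 – 9 – 19 – 12 – 4 – 2 – 20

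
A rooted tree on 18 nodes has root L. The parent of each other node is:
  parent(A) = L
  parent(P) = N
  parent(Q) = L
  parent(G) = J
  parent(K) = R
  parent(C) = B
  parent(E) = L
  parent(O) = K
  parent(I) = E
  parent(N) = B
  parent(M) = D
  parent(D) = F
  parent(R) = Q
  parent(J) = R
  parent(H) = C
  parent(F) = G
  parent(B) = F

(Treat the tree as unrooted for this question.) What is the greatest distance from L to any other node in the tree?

8

A farthest node from L is P (H also at distance 8).
The path L-Q-R-J-G-F-B-N-P has 8 edges.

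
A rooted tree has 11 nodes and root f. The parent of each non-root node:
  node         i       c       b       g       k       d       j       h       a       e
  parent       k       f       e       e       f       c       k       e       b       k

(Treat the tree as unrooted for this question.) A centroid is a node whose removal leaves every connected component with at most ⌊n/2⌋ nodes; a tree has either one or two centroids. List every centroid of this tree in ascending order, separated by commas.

k

Delete k: the remaining components have sizes 5, 3, 1, 1. Max 5 ≤ 5, so k is a centroid.
Every other node leaves some component of size > 5, so the centroid is unique.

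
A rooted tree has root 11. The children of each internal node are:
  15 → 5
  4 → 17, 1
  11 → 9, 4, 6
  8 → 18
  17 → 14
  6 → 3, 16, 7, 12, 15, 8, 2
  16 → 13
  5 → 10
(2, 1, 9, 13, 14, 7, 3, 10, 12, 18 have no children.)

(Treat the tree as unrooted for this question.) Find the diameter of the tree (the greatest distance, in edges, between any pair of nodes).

BFS from 14 reaches 10 last, at distance 7; BFS from 10 confirms no node is farther.
Path: 14–17–4–11–6–15–5–10.

7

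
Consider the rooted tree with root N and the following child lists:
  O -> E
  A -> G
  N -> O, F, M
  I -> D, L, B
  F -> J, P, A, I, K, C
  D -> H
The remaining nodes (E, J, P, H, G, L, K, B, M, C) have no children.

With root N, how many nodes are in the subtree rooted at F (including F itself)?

12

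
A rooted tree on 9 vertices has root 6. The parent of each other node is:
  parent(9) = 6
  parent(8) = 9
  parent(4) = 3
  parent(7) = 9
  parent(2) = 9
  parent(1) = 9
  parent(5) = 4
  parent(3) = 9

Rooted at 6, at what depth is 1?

2

Climbing from 1 to the root: 1–9–6. That's 2 steps.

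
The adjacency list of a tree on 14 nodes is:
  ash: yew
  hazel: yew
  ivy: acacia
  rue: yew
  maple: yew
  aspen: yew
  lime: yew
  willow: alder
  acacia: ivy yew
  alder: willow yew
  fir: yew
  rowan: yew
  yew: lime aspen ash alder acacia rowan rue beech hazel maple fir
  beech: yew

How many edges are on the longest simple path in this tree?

4

Starting from willow, a farthest node is ivy at distance 4.
One longest path: willow – alder – yew – acacia – ivy.
So the diameter is 4.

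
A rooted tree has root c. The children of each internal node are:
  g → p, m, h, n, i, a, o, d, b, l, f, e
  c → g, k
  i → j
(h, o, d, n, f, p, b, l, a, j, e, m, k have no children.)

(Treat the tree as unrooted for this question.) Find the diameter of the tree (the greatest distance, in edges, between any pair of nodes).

4

BFS from j reaches k last, at distance 4; BFS from k confirms no node is farther.
Path: j–i–g–c–k.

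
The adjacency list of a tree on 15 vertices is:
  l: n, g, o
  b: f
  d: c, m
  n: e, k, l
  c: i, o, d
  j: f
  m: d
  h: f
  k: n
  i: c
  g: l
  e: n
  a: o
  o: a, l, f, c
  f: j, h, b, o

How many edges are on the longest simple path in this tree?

BFS from e reaches m last, at distance 6; BFS from m confirms no node is farther.
Path: e - n - l - o - c - d - m.

6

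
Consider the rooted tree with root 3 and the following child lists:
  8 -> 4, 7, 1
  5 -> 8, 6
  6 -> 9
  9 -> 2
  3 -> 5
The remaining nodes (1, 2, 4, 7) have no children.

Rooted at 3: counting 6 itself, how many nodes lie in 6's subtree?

3

Descendants of 6 (including itself): 6, 9, 2. That's 3.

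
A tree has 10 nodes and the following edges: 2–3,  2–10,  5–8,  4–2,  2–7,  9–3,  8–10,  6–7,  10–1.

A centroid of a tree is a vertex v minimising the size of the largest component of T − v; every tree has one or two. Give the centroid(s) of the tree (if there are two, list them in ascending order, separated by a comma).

2

Removing 2 splits the tree into components of sizes 4, 2, 2, 1; the largest is 4 ≤ ⌊10/2⌋ = 5.
Every other node leaves some component of size > 5, so the centroid is unique.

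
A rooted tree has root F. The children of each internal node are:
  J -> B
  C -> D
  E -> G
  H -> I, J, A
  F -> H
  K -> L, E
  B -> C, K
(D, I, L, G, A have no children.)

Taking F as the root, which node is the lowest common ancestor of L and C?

B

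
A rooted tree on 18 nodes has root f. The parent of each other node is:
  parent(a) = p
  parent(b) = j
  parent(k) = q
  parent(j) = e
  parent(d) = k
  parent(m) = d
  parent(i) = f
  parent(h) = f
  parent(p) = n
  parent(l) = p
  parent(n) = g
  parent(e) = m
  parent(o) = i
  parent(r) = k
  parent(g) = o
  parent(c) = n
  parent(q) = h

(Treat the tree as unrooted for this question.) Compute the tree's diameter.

Starting from b, a farthest node is l at distance 14.
One longest path: b - j - e - m - d - k - q - h - f - i - o - g - n - p - l.
So the diameter is 14.

14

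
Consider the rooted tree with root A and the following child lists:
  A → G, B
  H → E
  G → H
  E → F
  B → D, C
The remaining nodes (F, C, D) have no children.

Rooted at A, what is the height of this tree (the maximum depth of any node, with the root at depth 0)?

F sits deepest: A – G – H – E – F — 4 edges from the root.

4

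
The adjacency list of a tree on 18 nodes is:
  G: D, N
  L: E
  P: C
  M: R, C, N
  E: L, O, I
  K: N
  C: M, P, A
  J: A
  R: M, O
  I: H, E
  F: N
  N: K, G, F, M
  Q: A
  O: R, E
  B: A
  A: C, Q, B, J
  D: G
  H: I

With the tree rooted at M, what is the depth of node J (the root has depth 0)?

3

M – C – A – J — 3 edges.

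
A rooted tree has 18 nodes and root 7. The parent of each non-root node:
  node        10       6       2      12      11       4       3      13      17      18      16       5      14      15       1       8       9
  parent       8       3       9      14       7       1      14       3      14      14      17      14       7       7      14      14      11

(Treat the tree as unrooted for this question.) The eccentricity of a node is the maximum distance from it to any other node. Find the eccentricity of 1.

5

Distances from 1 peak at 5, attained at 2.
1 – 14 – 7 – 11 – 9 – 2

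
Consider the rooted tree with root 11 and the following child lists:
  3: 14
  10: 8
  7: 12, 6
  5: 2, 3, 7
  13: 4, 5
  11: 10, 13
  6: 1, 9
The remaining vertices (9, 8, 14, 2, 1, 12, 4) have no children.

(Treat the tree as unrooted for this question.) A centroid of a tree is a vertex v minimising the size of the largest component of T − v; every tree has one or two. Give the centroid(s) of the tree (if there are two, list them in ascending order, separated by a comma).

Removing 5 splits the tree into components of sizes 5, 5, 2, 1; the largest is 5 ≤ ⌊14/2⌋ = 7.
Every other node leaves some component of size > 7, so the centroid is unique.

5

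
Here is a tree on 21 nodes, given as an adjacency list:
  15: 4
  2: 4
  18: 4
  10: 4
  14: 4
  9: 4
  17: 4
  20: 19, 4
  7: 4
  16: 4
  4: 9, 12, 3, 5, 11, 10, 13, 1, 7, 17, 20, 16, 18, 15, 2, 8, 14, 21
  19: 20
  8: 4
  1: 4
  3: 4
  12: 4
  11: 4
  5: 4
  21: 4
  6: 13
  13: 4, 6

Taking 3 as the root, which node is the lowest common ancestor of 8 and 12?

Ancestors of 8 (toward the root): 8, 4, 3.
Ancestors of 12: 12, 4, 3.
The deepest node appearing in both lists is 4.

4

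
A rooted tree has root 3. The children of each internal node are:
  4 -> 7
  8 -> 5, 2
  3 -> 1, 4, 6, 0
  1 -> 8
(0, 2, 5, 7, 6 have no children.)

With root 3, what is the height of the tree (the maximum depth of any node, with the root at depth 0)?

3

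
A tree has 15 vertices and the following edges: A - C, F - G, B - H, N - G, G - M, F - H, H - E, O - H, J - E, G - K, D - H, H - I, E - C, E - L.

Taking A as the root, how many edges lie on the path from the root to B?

4

Path from A to B: A–C–E–H–B, which has 4 edges.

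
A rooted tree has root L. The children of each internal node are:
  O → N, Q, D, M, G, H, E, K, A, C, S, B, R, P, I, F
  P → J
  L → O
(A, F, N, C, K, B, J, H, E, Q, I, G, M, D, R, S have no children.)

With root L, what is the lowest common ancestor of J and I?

O

Path J→root: J P O L; path I→root: I O L.
First common node: O.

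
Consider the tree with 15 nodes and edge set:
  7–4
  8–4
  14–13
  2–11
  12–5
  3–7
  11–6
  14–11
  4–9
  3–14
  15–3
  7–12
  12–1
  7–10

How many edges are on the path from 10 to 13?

4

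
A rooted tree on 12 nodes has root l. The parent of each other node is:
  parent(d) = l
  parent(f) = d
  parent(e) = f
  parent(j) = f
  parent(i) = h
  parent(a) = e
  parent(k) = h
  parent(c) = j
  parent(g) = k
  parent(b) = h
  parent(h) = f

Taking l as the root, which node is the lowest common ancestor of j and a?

f

Ancestors of j (toward the root): j, f, d, l.
Ancestors of a: a, e, f, d, l.
The deepest node appearing in both lists is f.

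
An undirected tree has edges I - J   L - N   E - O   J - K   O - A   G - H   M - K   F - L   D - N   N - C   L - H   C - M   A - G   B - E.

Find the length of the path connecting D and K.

4

D–N–C–M–K: 4 edges.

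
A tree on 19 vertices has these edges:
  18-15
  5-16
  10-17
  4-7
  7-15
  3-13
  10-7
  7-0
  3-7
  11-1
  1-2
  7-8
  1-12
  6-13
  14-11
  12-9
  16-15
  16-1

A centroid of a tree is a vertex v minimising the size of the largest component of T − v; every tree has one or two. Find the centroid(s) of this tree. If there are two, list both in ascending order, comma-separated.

15

If 15 is removed the pieces have sizes 9, 8, 1, all ≤ ⌊19/2⌋ = 9.
Every other node leaves some component of size > 9, so the centroid is unique.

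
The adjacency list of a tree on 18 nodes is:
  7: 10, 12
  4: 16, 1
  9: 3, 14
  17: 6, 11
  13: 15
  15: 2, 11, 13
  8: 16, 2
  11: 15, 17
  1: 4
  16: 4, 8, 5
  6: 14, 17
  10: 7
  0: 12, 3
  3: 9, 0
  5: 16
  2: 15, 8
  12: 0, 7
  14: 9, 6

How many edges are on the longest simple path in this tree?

15

BFS from 10 reaches 1 last, at distance 15; BFS from 1 confirms no node is farther.
Path: 10 - 7 - 12 - 0 - 3 - 9 - 14 - 6 - 17 - 11 - 15 - 2 - 8 - 16 - 4 - 1.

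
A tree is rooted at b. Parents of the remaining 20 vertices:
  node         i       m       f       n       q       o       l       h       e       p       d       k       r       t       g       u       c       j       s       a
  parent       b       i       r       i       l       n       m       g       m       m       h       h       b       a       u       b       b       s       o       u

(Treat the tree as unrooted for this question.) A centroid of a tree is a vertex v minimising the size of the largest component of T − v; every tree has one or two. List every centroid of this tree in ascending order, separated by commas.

Delete b: the remaining components have sizes 10, 7, 2, 1. Max 10 ≤ 10, so b is a centroid.
Every other node leaves some component of size > 10, so the centroid is unique.

b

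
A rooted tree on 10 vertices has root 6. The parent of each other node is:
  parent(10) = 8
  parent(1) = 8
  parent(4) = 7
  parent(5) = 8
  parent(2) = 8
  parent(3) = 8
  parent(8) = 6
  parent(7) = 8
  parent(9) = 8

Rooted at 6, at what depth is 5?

Climbing from 5 to the root: 5–8–6. That's 2 steps.

2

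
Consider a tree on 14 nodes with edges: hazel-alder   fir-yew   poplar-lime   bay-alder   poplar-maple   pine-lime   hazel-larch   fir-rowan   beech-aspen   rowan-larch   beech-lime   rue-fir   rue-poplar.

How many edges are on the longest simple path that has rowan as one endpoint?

6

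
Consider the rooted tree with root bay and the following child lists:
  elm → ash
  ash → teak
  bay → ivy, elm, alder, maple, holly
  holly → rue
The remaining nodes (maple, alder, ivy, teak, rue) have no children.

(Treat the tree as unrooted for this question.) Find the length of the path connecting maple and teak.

The path is maple – bay – elm – ash – teak, which has 4 edges.

4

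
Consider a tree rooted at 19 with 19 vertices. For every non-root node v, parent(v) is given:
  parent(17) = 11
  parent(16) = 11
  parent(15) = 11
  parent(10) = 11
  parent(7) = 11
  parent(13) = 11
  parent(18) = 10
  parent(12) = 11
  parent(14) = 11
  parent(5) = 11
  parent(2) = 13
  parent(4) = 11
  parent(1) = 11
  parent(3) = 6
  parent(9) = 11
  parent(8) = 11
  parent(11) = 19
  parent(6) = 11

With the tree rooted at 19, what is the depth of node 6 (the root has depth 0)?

19 → 11 → 6 — 2 edges.

2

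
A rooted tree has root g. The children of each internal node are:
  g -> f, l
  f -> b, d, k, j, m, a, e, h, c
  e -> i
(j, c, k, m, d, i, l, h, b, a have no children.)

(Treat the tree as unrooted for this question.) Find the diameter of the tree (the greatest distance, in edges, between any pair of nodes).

4

Starting from l, a farthest node is i at distance 4.
One longest path: l - g - f - e - i.
So the diameter is 4.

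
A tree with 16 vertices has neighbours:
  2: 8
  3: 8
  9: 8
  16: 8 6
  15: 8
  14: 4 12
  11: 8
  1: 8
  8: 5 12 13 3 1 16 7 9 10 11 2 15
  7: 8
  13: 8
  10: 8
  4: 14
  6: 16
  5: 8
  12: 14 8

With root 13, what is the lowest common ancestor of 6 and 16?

16

6's ancestor chain is 6, 16, 8, 13 and 16's is 16, 8, 13; they first meet at 16.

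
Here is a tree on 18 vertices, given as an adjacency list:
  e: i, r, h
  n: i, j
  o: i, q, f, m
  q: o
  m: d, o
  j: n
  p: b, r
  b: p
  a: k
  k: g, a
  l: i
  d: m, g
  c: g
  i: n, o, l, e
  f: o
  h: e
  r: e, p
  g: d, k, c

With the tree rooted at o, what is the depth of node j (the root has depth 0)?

3

o–i–n–j — 3 edges.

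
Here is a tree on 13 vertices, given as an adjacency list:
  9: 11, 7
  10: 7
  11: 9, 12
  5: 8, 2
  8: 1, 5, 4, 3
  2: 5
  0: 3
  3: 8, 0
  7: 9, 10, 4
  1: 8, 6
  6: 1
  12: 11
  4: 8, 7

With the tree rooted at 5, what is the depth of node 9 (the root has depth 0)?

4

Climbing from 9 to the root: 9–7–4–8–5. That's 4 steps.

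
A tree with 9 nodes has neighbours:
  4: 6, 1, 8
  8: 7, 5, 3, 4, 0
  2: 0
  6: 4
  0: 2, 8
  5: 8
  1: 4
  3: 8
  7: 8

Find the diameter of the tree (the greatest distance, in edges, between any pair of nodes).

4

Starting from 6, a farthest node is 2 at distance 4.
One longest path: 6 – 4 – 8 – 0 – 2.
So the diameter is 4.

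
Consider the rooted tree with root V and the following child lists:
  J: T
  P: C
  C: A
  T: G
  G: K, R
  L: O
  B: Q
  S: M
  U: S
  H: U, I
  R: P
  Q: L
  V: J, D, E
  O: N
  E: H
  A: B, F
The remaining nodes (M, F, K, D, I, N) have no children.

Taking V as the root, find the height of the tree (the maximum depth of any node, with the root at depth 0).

The longest root-to-leaf path is V–J–T–G–R–P–C–A–B–Q–L–O–N (12 edges).

12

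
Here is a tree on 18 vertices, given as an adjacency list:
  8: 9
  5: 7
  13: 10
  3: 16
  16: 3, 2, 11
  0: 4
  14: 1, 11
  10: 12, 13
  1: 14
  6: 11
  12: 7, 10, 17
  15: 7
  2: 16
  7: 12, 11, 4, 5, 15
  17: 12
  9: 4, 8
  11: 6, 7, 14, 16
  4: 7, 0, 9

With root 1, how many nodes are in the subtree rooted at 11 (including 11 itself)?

16

Descendants of 11 (including itself): 11, 7, 16, 6, 5, 4, 15, 12, 3, 2, 9, 0, 10, 17, 8, 13. That's 16.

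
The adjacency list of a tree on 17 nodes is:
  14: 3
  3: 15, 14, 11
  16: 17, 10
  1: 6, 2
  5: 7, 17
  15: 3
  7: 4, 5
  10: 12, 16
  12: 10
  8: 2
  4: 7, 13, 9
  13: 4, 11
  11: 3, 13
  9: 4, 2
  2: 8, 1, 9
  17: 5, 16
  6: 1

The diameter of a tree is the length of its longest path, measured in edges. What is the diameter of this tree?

10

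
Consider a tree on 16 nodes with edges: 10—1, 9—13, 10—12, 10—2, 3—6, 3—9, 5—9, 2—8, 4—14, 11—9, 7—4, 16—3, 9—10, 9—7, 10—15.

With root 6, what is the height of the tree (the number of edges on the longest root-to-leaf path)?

A deepest node is 14, reached by 6–3–9–7–4–14.
That path has 5 edges, so the height is 5.

5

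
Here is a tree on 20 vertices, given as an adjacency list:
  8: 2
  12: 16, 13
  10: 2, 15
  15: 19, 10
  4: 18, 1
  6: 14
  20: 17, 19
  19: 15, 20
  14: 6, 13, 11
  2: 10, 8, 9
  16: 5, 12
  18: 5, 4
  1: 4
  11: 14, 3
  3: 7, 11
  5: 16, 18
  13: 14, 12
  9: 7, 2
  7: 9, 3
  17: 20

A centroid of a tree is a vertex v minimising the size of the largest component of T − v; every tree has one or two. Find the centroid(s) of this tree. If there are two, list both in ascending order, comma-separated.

Delete 3: the remaining components have sizes 10, 9. Max 10 ≤ 10, so 3 is a centroid.
11 is adjacent to 3 and is also a centroid (the largest component after removing it is likewise 10).

3, 11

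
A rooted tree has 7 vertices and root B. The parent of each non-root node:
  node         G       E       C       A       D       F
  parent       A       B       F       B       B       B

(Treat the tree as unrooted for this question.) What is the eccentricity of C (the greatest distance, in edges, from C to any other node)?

4

Distances from C peak at 4, attained at G.
C-F-B-A-G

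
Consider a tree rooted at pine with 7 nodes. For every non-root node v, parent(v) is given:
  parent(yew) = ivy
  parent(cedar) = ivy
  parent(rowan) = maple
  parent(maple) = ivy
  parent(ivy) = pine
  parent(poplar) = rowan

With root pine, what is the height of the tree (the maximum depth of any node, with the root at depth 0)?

A deepest node is poplar, reached by pine – ivy – maple – rowan – poplar.
That path has 4 edges, so the height is 4.

4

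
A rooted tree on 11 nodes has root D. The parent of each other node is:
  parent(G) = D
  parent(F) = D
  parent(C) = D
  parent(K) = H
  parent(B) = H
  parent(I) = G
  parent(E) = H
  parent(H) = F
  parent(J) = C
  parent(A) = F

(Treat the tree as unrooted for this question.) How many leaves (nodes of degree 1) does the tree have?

The leaves are A, B, E, I, J, K.
That is 6 leaves.

6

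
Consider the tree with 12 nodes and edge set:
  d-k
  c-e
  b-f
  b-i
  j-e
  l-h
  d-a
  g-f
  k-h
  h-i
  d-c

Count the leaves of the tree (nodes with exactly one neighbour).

4

Exactly 4 nodes have a single neighbour: a, g, j, l.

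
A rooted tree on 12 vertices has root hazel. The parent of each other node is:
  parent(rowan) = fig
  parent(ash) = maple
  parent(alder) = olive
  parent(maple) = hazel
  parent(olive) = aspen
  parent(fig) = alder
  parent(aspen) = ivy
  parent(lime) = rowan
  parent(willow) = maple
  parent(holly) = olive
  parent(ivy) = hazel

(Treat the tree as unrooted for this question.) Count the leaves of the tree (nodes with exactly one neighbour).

Degree-1 nodes: ash, holly, lime, willow — 4 of them.

4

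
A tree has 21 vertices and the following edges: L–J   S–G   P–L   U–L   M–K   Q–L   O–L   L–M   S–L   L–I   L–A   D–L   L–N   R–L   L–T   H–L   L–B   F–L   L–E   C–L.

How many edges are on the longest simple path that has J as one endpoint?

A farthest node from J is K (G also at distance 3).
The path J – L – M – K has 3 edges.

3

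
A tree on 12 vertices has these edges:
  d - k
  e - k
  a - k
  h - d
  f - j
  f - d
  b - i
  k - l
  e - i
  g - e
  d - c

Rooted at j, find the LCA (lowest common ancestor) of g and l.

k

g's ancestor chain is g, e, k, d, f, j and l's is l, k, d, f, j; they first meet at k.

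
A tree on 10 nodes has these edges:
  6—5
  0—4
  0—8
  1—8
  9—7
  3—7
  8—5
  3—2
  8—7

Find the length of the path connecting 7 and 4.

The path is 7 - 8 - 0 - 4, which has 3 edges.

3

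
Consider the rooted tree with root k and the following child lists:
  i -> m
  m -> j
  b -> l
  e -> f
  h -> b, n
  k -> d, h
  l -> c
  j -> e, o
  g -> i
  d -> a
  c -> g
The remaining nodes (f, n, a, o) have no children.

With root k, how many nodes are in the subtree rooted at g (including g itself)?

g's subtree: {g, i, m, j, e, o, f}, size 7.

7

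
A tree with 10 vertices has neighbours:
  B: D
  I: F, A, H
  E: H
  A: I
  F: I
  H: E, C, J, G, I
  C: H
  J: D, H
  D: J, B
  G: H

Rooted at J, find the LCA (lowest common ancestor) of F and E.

H

Path F→root: F I H J; path E→root: E H J.
First common node: H.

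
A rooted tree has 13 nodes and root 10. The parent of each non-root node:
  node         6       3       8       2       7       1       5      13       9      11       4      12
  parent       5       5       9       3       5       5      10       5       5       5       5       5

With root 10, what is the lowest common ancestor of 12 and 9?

5

Path 12→root: 12 5 10; path 9→root: 9 5 10.
First common node: 5.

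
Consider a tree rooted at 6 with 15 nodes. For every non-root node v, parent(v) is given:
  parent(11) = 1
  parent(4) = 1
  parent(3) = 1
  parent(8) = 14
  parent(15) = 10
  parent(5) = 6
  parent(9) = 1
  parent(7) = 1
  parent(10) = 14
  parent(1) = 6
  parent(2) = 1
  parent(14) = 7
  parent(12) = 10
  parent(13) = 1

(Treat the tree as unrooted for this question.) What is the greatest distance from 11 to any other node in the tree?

5

Distances from 11 peak at 5, attained at 12 (15 also at distance 5).
11 – 1 – 7 – 14 – 10 – 12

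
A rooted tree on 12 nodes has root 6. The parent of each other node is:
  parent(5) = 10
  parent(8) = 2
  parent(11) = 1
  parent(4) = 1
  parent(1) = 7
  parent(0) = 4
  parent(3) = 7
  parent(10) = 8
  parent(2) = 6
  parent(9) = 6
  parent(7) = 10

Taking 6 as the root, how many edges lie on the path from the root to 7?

Path from 6 to 7: 6–2–8–10–7, which has 4 edges.

4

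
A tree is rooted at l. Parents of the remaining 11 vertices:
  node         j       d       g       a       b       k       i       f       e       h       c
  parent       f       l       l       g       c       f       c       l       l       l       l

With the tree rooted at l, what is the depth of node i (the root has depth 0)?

Climbing from i to the root: i → c → l. That's 2 steps.

2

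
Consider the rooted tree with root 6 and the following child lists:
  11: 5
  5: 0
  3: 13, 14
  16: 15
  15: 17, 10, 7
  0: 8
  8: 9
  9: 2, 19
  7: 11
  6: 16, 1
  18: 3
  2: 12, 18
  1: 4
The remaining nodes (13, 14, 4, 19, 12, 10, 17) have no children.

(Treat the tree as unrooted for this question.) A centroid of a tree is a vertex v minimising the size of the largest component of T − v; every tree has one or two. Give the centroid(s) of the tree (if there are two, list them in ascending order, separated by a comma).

If 5 is removed the pieces have sizes 10, 9, all ≤ ⌊20/2⌋ = 10.
Its neighbour 0 also leaves a largest component of size 10, so both are centroids.

0, 5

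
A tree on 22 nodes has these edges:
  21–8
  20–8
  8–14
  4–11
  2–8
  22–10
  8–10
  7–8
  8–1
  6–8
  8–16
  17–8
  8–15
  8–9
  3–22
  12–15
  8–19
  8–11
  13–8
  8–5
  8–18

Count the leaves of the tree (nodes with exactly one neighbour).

Exactly 17 nodes have a single neighbour: 1, 2, 3, 4, 5, 6, 7, 9, 12, 13, 14, 16, 17, 18, 19, 20, 21.

17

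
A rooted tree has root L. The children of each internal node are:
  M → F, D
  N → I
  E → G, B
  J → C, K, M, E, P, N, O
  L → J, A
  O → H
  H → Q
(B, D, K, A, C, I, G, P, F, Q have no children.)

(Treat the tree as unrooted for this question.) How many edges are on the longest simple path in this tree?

5

A longest path is Q - H - O - J - N - I, with 5 edges.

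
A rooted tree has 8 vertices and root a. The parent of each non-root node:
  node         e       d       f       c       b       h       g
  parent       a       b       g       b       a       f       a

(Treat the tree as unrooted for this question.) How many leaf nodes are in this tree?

Degree-1 nodes: c, d, e, h — 4 of them.

4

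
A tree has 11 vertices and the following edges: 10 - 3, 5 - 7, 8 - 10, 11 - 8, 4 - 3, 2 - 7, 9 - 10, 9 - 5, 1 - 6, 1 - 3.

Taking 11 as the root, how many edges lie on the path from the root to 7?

5

Climbing from 7 to the root: 7 → 5 → 9 → 10 → 8 → 11. That's 5 steps.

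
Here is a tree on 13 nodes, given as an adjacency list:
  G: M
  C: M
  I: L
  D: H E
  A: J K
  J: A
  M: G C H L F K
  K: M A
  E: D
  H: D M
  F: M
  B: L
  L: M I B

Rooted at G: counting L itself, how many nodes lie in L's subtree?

L's subtree: {L, B, I}, size 3.

3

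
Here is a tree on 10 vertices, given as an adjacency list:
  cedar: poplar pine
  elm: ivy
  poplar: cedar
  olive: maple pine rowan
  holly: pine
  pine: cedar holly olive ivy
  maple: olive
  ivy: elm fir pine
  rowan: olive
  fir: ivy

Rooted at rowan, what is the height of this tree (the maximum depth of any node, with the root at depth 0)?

A deepest node is elm, reached by rowan-olive-pine-ivy-elm.
That path has 4 edges, so the height is 4.

4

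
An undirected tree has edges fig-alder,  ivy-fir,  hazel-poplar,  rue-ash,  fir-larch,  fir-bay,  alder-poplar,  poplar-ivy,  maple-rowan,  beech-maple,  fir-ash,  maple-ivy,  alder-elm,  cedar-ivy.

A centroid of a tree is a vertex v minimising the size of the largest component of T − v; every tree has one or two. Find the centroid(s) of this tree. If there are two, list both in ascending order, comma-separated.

ivy

Delete ivy: the remaining components have sizes 5, 5, 3, 1. Max 5 ≤ 7, so ivy is a centroid.
Every other node leaves some component of size > 7, so the centroid is unique.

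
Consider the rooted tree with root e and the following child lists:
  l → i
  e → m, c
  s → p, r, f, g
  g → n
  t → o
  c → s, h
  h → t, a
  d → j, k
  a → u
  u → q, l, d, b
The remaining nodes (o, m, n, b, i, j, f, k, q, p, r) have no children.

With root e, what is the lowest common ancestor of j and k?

d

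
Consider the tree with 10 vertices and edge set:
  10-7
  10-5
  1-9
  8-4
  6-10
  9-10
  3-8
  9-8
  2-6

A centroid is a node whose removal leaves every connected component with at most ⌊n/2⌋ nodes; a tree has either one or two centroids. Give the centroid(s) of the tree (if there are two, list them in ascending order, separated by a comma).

9, 10

Delete 9: the remaining components have sizes 5, 3, 1. Max 5 ≤ 5, so 9 is a centroid.
Its neighbour 10 also leaves a largest component of size 5, so both are centroids.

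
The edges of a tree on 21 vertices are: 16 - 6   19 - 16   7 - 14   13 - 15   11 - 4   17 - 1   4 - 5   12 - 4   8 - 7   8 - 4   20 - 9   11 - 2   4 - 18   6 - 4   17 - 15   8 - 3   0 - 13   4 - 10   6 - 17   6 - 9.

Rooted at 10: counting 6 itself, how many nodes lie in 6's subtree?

The subtree rooted at 6 contains: 6, 17, 9, 16, 1, 15, 20, 19, 13, 0 — 10 nodes.

10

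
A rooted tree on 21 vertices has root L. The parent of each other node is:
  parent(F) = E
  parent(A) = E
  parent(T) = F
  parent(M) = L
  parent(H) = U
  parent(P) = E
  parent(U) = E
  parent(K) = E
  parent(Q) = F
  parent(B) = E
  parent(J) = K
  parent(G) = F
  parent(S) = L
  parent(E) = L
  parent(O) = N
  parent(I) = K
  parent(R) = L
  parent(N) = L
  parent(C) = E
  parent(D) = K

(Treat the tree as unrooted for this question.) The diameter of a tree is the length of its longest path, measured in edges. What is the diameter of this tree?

5

A longest path is O–N–L–E–K–I, with 5 edges.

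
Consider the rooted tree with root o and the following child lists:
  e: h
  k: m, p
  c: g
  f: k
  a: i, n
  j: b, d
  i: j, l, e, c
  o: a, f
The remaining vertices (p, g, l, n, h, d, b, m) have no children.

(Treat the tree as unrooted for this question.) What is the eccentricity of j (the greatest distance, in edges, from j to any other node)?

The node farthest from j is p (m also at distance 6), via j-i-a-o-f-k-p — 6 edges.

6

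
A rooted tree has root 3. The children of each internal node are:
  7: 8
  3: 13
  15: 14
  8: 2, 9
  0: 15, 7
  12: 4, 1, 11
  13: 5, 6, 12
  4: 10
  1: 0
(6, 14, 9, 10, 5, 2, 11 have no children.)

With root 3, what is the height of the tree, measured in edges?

A deepest node is 2, reached by 3–13–12–1–0–7–8–2.
That path has 7 edges, so the height is 7.

7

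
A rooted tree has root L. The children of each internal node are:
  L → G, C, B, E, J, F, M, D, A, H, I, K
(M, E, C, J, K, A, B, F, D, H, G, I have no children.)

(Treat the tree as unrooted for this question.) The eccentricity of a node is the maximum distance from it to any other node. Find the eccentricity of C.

2

Distances from C peak at 2, attained at D (E, H, A, F, K, G, I, J, M, B also at distance 2).
C–L–D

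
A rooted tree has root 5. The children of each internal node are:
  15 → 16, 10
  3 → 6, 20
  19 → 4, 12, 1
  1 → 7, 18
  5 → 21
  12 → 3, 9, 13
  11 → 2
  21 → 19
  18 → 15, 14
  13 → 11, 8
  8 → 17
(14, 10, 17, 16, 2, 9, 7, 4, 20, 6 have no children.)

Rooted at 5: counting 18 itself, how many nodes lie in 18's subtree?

5

The subtree rooted at 18 contains: 18, 15, 14, 16, 10 — 5 nodes.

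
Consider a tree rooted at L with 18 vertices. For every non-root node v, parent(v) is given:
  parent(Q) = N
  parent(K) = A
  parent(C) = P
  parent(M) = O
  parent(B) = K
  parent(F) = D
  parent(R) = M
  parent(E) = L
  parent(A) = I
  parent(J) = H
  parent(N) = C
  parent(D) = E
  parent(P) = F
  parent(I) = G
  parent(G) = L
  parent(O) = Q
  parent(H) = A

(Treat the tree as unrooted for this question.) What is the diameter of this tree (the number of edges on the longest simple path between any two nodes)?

15

BFS from R reaches J last, at distance 15; BFS from J confirms no node is farther.
Path: R-M-O-Q-N-C-P-F-D-E-L-G-I-A-H-J.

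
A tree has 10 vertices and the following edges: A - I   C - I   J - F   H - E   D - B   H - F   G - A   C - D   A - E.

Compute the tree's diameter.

Starting from J, a farthest node is B at distance 8.
One longest path: J - F - H - E - A - I - C - D - B.
So the diameter is 8.

8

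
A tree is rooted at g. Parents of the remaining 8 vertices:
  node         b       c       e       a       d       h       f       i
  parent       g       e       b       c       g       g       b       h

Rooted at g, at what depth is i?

2

Path from g to i: g → h → i, which has 2 edges.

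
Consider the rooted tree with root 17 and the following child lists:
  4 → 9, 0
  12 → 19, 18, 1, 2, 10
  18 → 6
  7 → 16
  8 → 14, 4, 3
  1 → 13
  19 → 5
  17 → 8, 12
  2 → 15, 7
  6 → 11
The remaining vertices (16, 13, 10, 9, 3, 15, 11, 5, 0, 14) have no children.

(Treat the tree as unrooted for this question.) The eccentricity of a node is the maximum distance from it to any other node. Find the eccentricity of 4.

6

A farthest node from 4 is 11 (16 also at distance 6).
The path 4-8-17-12-18-6-11 has 6 edges.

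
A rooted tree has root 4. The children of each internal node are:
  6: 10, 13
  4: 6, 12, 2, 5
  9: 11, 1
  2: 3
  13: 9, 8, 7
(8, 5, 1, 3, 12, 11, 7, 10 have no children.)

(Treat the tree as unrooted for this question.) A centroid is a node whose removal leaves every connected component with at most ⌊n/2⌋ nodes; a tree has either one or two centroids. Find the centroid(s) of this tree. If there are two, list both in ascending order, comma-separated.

6

If 6 is removed the pieces have sizes 6, 5, 1, all ≤ ⌊13/2⌋ = 6.
Every other node leaves some component of size > 6, so the centroid is unique.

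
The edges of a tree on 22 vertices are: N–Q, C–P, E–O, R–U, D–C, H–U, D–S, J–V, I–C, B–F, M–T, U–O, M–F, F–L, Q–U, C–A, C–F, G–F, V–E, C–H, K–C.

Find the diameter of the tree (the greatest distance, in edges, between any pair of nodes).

Starting from J, a farthest node is T at distance 9.
One longest path: J–V–E–O–U–H–C–F–M–T.
So the diameter is 9.

9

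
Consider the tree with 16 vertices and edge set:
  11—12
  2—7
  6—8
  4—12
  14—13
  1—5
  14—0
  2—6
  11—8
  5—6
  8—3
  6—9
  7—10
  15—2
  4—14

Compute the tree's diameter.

Starting from 0, a farthest node is 10 at distance 9.
One longest path: 0 - 14 - 4 - 12 - 11 - 8 - 6 - 2 - 7 - 10.
So the diameter is 9.

9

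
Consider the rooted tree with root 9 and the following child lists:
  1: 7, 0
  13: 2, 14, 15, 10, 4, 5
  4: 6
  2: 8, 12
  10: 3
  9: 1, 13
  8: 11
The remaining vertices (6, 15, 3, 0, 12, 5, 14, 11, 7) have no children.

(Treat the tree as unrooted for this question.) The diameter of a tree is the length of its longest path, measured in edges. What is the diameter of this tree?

6

Starting from 0, a farthest node is 11 at distance 6.
One longest path: 0 – 1 – 9 – 13 – 2 – 8 – 11.
So the diameter is 6.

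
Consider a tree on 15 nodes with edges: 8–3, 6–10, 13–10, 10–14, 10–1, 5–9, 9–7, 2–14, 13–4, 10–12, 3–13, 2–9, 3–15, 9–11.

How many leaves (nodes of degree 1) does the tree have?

9

Degree-1 nodes: 1, 4, 5, 6, 7, 8, 11, 12, 15 — 9 of them.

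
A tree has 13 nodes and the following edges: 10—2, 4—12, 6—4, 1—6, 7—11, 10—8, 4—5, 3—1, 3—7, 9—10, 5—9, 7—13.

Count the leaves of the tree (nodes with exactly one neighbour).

Exactly 5 nodes have a single neighbour: 2, 8, 11, 12, 13.

5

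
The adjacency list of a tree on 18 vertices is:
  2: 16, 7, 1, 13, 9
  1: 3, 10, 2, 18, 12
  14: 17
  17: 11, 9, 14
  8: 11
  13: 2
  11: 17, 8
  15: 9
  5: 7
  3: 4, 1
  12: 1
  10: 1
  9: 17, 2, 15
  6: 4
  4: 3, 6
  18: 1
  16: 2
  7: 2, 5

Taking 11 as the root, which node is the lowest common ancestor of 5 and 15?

5's ancestor chain is 5, 7, 2, 9, 17, 11 and 15's is 15, 9, 17, 11; they first meet at 9.

9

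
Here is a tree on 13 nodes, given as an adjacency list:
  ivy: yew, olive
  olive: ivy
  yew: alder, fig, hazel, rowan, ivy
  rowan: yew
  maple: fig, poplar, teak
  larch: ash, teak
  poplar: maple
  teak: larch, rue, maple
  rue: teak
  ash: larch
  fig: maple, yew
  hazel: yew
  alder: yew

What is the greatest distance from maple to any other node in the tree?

The node farthest from maple is olive, via maple – fig – yew – ivy – olive — 4 edges.

4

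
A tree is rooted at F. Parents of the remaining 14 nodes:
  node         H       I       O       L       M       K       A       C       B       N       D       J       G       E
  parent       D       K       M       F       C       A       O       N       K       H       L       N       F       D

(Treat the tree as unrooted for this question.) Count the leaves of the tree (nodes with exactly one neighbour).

5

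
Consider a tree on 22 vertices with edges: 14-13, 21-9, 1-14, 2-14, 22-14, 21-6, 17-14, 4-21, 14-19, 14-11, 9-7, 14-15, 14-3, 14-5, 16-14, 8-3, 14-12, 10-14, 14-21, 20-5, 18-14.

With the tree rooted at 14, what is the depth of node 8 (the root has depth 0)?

2

14 → 3 → 8 — 2 edges.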